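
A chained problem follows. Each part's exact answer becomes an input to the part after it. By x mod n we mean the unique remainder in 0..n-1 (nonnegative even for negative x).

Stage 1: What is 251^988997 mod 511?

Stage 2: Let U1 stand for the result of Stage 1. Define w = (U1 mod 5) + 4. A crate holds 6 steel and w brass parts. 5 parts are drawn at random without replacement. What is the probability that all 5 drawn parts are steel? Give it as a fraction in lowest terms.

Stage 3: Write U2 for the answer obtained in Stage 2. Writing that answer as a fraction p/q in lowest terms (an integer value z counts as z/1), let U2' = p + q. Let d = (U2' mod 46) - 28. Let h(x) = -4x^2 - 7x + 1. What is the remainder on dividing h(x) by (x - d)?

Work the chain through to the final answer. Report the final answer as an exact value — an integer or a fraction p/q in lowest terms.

-1004

Stage 1: squarings mod 511: 251^1=251, 251^2=148, 251^4=442, 251^8=162, 251^16=183, 251^32=274, 251^64=470, 251^128=148, 251^256=442, 251^512=162, 251^1024=183, 251^2048=274, 251^4096=470, 251^8192=148, 251^16384=442, 251^32768=162, 251^65536=183, 251^131072=274, 251^262144=470, 251^524288=148; 251^988997 = 251^1 * 251^4 * 251^64 * 251^256 * 251^512 * 251^1024 * 251^4096 * 251^65536 * 251^131072 * 251^262144 * 251^524288 = 55 (mod 511); answer 55
Stage 2: U1 = 55; w = 4; total draws C(10,5) = 252; favorable C(6,5) = 6; P = 1/42; answer 1/42
Stage 3: U2 = 1/42; threaded value p + q = 43; d = 15; remainder = value at the root: -4*(15)^2 - 7*(15)^1 + 1 = (-900) + (-105) + (1) = -1004; answer -1004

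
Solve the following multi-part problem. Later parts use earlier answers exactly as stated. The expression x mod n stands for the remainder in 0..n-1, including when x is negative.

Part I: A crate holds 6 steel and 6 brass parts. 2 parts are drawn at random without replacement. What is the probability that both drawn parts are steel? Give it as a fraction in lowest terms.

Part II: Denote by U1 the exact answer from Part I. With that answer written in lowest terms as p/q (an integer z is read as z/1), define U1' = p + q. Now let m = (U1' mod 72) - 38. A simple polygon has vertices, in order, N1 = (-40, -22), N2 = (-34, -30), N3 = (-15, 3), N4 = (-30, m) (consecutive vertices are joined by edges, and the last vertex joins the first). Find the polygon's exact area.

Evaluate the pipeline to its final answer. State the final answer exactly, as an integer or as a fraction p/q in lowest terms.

Part I: total draws C(12,2) = 66; favorable C(6,2) = 15; P = 5/22; answer 5/22
Part II: U1 = 5/22; threaded value p + q = 27; m = -11; cross terms: (-40*-30 - -34*-22)=452, (-34*3 - -15*-30)=-552, (-15*-11 - -30*3)=255, (-30*-22 - -40*-11)=220; twice the area = |375| = 375; area = 375/2; answer 375/2

375/2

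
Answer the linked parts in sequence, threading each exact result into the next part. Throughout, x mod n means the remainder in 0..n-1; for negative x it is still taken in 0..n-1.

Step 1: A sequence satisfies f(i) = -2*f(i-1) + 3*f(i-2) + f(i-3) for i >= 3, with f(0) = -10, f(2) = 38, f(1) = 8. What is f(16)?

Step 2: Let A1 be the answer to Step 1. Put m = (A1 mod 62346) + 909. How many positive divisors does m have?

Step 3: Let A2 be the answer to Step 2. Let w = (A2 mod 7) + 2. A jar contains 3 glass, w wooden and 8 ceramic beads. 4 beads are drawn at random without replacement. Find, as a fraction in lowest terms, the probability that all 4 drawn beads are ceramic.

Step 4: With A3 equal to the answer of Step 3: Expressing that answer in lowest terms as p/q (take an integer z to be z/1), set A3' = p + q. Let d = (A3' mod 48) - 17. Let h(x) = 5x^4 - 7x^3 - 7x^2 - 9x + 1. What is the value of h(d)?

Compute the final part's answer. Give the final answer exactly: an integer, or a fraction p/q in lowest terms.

1557865

Step 1: f(3) = -2*(38) + 3*(8) + 1*(-10) = -62; iterating: f(3)=-62, f(4)=246, f(5)=-640, f(6)=1956, f(7)=-5586, f(8)=16400, f(9)=-47602, f(10)=138818, f(11)=-404042, f(12)=1176936, f(13)=-3427180, f(14)=9981126, f(15)=-29066856, f(16)=84649910; answer 84649910
Step 2: A1 = 84649910; m = 47297; 47297 is prime, so its only divisors are 1 and 47297; count = 2; answer 2
Step 3: A2 = 2; w = 4; total draws C(15,4) = 1365; favorable C(8,4) = 70; P = 2/39; answer 2/39
Step 4: A3 = 2/39; threaded value p + q = 41; d = 24; 5*(24)^4 - 7*(24)^3 - 7*(24)^2 - 9*(24)^1 + 1 = (1658880) + (-96768) + (-4032) + (-216) + (1) = 1557865; answer 1557865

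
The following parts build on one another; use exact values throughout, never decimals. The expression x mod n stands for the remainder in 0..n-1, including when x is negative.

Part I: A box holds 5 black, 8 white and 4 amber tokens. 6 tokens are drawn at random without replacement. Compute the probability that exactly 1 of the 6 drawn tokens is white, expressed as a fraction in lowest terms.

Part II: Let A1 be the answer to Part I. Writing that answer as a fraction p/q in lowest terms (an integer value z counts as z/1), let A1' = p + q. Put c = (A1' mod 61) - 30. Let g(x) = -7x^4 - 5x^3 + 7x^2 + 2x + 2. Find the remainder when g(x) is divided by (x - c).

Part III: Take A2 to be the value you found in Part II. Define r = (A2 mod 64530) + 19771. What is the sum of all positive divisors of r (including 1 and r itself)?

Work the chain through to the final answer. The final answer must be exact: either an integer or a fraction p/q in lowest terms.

Part I: total draws C(17,6) = 12376; favorable C(8,1)*C(9,5) = 1008; P = 18/221; answer 18/221
Part II: A1 = 18/221; threaded value p + q = 239; c = 26; remainder = value at the root: -7*(26)^4 - 5*(26)^3 + 7*(26)^2 + 2*(26)^1 + 2 = (-3198832) + (-87880) + (4732) + (52) + (2) = -3281926; answer -3281926
Part III: A2 = -3281926; r = 28875; 28875 = 3 * 5^3 * 7 * 11; sigma = (1 + 3) * (1 + 5 + 25 + 125) * (1 + 7) * (1 + 11) = 4 * 156 * 8 * 12 = 59904; answer 59904

59904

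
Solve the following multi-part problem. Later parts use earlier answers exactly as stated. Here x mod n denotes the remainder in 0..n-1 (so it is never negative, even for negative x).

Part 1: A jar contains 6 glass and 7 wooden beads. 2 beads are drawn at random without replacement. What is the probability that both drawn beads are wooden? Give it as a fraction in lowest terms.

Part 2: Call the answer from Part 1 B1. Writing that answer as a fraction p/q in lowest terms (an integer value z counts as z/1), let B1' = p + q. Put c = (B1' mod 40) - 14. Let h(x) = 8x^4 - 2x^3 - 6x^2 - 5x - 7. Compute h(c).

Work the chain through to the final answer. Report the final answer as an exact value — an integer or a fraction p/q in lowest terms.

1026582

Part 1: total draws C(13,2) = 78; favorable C(7,2) = 21; P = 7/26; answer 7/26
Part 2: B1 = 7/26; threaded value p + q = 33; c = 19; 8*(19)^4 - 2*(19)^3 - 6*(19)^2 - 5*(19)^1 - 7 = (1042568) + (-13718) + (-2166) + (-95) + (-7) = 1026582; answer 1026582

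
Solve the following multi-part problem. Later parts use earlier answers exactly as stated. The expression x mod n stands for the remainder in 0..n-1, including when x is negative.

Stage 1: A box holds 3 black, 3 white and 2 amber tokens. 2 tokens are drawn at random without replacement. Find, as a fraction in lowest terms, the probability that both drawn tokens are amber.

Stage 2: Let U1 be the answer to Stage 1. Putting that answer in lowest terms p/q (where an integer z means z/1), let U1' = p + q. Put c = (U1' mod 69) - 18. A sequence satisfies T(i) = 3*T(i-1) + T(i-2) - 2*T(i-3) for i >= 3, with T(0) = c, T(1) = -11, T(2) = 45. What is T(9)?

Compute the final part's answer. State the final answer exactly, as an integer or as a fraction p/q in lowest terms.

Stage 1: total draws C(8,2) = 28; favorable C(2,2) = 1; P = 1/28; answer 1/28
Stage 2: U1 = 1/28; threaded value p + q = 29; c = 11; T(3) = 3*(45) + 1*(-11) - 2*(11) = 102; iterating: T(3)=102, T(4)=373, T(5)=1131, T(6)=3562, T(7)=11071, T(8)=34513, T(9)=107486; answer 107486

107486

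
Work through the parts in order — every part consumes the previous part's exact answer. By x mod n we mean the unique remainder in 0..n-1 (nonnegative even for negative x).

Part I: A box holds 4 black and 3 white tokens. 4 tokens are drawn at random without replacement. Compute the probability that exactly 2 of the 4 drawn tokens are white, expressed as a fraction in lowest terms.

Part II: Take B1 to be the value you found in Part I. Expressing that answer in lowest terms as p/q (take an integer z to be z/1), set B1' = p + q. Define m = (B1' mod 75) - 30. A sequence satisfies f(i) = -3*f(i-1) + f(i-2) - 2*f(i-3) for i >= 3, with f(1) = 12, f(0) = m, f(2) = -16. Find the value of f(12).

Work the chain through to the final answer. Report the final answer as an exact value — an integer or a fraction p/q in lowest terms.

-1686042

Part I: total draws C(7,4) = 35; favorable C(3,2)*C(4,2) = 18; P = 18/35; answer 18/35
Part II: B1 = 18/35; threaded value p + q = 53; m = 23; f(3) = -3*(-16) + 1*(12) - 2*(23) = 14; iterating: f(3)=14, f(4)=-82, f(5)=292, f(6)=-986, f(7)=3414, f(8)=-11812, f(9)=40822, f(10)=-141106, f(11)=487764, f(12)=-1686042; answer -1686042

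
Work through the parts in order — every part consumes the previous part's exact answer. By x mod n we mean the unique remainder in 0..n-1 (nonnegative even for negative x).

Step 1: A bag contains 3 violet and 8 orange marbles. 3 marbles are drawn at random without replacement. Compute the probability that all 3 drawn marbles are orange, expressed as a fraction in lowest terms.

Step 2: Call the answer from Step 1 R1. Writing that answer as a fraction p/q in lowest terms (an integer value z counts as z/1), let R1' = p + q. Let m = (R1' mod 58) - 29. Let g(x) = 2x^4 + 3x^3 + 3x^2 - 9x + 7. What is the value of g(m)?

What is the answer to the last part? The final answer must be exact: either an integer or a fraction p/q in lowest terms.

228265

Step 1: total draws C(11,3) = 165; favorable C(8,3) = 56; P = 56/165; answer 56/165
Step 2: R1 = 56/165; threaded value p + q = 221; m = 18; 2*(18)^4 + 3*(18)^3 + 3*(18)^2 - 9*(18)^1 + 7 = (209952) + (17496) + (972) + (-162) + (7) = 228265; answer 228265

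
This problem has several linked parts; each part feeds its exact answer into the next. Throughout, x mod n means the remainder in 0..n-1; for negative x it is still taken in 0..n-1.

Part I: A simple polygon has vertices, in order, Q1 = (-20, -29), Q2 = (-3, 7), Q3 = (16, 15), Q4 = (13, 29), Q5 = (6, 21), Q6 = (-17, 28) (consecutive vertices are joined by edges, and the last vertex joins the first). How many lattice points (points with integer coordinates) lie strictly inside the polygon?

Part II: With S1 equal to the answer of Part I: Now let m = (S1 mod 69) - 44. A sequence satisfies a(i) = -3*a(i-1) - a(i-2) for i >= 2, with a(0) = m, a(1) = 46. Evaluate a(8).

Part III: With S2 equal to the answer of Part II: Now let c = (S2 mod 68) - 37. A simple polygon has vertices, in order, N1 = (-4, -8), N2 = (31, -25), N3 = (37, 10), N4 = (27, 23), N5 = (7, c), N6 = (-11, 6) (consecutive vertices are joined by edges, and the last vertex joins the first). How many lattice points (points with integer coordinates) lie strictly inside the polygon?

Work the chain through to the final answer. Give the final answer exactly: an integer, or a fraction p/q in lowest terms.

Part I: cross terms: (-20*7 - -3*-29)=-227, (-3*15 - 16*7)=-157, (16*29 - 13*15)=269, (13*21 - 6*29)=99, (6*28 - -17*21)=525, (-17*-29 - -20*28)=1053; twice the area = |1562| = 1562; area = 781; boundary points = 1 + 1 + 1 + 1 + 1 + 3 = 8; strictly interior points = area - boundary/2 + 1 = 778; answer 778
Part II: S1 = 778; m = -25; a(2) = -3*(46) - 1*(-25) = -113; iterating: a(2)=-113, a(3)=293, a(4)=-766, a(5)=2005, a(6)=-5249, a(7)=13742, a(8)=-35977; answer -35977
Part III: S2 = -35977; c = 26; cross terms: (-4*-25 - 31*-8)=348, (31*10 - 37*-25)=1235, (37*23 - 27*10)=581, (27*26 - 7*23)=541, (7*6 - -11*26)=328, (-11*-8 - -4*6)=112; twice the area = |3145| = 3145; area = 3145/2; boundary points = 1 + 1 + 1 + 1 + 2 + 7 = 13; strictly interior points = area - boundary/2 + 1 = 1567; answer 1567

1567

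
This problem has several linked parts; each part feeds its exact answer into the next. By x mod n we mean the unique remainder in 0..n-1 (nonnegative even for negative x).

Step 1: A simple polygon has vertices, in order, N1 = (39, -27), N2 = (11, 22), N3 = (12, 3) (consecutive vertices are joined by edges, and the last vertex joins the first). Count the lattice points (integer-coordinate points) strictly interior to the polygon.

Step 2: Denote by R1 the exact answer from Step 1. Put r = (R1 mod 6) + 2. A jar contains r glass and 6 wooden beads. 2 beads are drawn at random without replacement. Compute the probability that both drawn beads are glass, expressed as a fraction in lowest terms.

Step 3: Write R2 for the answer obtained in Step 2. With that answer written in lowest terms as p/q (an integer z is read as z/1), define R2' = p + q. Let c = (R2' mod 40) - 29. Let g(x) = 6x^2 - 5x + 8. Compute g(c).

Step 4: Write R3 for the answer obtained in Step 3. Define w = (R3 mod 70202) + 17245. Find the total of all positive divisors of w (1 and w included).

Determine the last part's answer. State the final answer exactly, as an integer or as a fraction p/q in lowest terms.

18870

Step 1: cross terms: (39*22 - 11*-27)=1155, (11*3 - 12*22)=-231, (12*-27 - 39*3)=-441; twice the area = |483| = 483; area = 483/2; boundary points = 7 + 1 + 3 = 11; strictly interior points = area - boundary/2 + 1 = 237; answer 237
Step 2: R1 = 237; r = 5; total draws C(11,2) = 55; favorable C(5,2) = 10; P = 2/11; answer 2/11
Step 3: R2 = 2/11; threaded value p + q = 13; c = -16; 6*(-16)^2 - 5*(-16)^1 + 8 = (1536) + (80) + (8) = 1624; answer 1624
Step 4: R3 = 1624; w = 18869; 18869 is prime, so its only divisors are 1 and 18869; sigma = 1 + 18869 = 18870; answer 18870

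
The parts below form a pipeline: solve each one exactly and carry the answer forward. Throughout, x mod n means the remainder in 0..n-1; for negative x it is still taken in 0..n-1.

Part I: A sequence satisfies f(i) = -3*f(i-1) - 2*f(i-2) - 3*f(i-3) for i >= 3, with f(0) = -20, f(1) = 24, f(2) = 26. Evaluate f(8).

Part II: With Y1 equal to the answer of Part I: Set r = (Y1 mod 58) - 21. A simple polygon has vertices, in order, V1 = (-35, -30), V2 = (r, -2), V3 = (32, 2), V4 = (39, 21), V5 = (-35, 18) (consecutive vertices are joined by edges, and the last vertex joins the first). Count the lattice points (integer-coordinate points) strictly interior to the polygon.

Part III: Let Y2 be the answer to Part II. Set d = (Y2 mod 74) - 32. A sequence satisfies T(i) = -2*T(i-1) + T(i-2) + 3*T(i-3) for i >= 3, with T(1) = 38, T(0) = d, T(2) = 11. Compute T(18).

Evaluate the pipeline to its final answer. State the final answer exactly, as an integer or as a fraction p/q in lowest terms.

-127567

Part I: f(3) = -3*(26) - 2*(24) - 3*(-20) = -66; iterating: f(3)=-66, f(4)=74, f(5)=-168, f(6)=554, f(7)=-1548, f(8)=4040; answer 4040
Part II: Y1 = 4040; r = 17; cross terms: (-35*-2 - 17*-30)=580, (17*2 - 32*-2)=98, (32*21 - 39*2)=594, (39*18 - -35*21)=1437, (-35*-30 - -35*18)=1680; twice the area = |4389| = 4389; area = 4389/2; boundary points = 4 + 1 + 1 + 1 + 48 = 55; strictly interior points = area - boundary/2 + 1 = 2168; answer 2168
Part III: Y2 = 2168; d = -10; T(3) = -2*(11) + 1*(38) + 3*(-10) = -14; iterating: T(3)=-14, T(4)=153, T(5)=-287, T(6)=685, T(7)=-1198, T(8)=2220, T(9)=-3583, T(10)=5792, T(11)=-8507, T(12)=12057, T(13)=-15245, T(14)=17026, T(15)=-13126, T(16)=-2457, T(17)=42866, T(18)=-127567; answer -127567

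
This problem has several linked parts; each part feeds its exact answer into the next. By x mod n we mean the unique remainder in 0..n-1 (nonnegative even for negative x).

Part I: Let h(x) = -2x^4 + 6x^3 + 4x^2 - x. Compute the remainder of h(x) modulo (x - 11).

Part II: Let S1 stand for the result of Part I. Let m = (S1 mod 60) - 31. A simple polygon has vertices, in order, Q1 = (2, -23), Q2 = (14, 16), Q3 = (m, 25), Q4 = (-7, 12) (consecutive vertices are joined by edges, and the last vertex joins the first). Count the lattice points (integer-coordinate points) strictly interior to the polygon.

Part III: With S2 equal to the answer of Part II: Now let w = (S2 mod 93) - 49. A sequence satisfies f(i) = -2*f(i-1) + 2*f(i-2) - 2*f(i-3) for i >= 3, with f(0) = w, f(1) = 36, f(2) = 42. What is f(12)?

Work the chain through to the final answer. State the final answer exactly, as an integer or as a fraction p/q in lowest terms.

Part I: remainder = value at the root: -2*(11)^4 + 6*(11)^3 + 4*(11)^2 - 1*(11)^1 = (-29282) + (7986) + (484) + (-11) = -20823; answer -20823
Part II: S1 = -20823; m = 26; cross terms: (2*16 - 14*-23)=354, (14*25 - 26*16)=-66, (26*12 - -7*25)=487, (-7*-23 - 2*12)=137; twice the area = |912| = 912; area = 456; boundary points = 3 + 3 + 1 + 1 = 8; strictly interior points = area - boundary/2 + 1 = 453; answer 453
Part III: S2 = 453; w = 32; f(3) = -2*(42) + 2*(36) - 2*(32) = -76; iterating: f(3)=-76, f(4)=164, f(5)=-564, f(6)=1608, f(7)=-4672, f(8)=13688, f(9)=-39936, f(10)=116592, f(11)=-340432, f(12)=993920; answer 993920

993920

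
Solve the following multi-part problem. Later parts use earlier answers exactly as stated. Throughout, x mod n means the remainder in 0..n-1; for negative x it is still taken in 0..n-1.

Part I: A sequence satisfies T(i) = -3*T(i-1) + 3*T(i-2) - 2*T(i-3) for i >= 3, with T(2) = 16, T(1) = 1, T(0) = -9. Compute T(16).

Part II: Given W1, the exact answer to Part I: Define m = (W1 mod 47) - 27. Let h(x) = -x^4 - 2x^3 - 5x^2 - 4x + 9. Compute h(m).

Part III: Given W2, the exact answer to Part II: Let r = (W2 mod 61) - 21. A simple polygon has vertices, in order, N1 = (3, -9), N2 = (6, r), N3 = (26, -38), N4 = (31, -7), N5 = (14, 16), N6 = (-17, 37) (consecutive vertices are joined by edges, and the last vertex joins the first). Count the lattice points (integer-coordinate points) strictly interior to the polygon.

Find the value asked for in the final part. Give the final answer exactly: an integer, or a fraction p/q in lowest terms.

1064

Part I: T(3) = -3*(16) + 3*(1) - 2*(-9) = -27; iterating: T(3)=-27, T(4)=127, T(5)=-494, T(6)=1917, T(7)=-7487, T(8)=29200, T(9)=-113895, T(10)=444259, T(11)=-1732862, T(12)=6759153, T(13)=-26364563, T(14)=102836872, T(15)=-401122611, T(16)=1564607575; answer 1564607575
Part II: W1 = 1564607575; m = 14; -1*(14)^4 - 2*(14)^3 - 5*(14)^2 - 4*(14)^1 + 9 = (-38416) + (-5488) + (-980) + (-56) + (9) = -44931; answer -44931
Part III: W2 = -44931; r = 5; cross terms: (3*5 - 6*-9)=69, (6*-38 - 26*5)=-358, (26*-7 - 31*-38)=996, (31*16 - 14*-7)=594, (14*37 - -17*16)=790, (-17*-9 - 3*37)=42; twice the area = |2133| = 2133; area = 2133/2; boundary points = 1 + 1 + 1 + 1 + 1 + 2 = 7; strictly interior points = area - boundary/2 + 1 = 1064; answer 1064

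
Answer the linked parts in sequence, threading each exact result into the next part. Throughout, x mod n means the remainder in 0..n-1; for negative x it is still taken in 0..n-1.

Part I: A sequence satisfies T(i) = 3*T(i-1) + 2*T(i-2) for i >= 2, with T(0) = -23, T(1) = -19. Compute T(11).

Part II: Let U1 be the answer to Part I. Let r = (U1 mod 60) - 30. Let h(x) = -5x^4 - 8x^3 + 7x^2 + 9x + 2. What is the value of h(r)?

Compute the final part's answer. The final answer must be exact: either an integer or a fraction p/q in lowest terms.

-1993

Part I: T(2) = 3*(-19) + 2*(-23) = -103; iterating: T(2)=-103, T(3)=-347, T(4)=-1247, T(5)=-4435, T(6)=-15799, T(7)=-56267, T(8)=-200399, T(9)=-713731, T(10)=-2541991, T(11)=-9053435; answer -9053435
Part II: U1 = -9053435; r = -5; -5*(-5)^4 - 8*(-5)^3 + 7*(-5)^2 + 9*(-5)^1 + 2 = (-3125) + (1000) + (175) + (-45) + (2) = -1993; answer -1993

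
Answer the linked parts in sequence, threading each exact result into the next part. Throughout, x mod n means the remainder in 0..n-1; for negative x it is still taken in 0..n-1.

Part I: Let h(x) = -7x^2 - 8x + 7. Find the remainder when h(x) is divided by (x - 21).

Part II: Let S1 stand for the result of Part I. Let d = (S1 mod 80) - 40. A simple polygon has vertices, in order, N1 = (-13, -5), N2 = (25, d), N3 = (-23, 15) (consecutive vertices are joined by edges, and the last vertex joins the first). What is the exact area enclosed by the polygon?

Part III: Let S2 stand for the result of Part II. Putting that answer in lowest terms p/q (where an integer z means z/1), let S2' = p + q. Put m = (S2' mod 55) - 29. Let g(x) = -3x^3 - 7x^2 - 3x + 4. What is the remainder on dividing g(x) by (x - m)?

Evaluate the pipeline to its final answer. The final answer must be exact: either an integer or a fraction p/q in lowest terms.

-1389

Part I: remainder = value at the root: -7*(21)^2 - 8*(21)^1 + 7 = (-3087) + (-168) + (7) = -3248; answer -3248
Part II: S1 = -3248; d = -8; cross terms: (-13*-8 - 25*-5)=229, (25*15 - -23*-8)=191, (-23*-5 - -13*15)=310; twice the area = |730| = 730; area = 365; answer 365
Part III: S2 = 365; threaded value p + q = 366; m = 7; remainder = value at the root: -3*(7)^3 - 7*(7)^2 - 3*(7)^1 + 4 = (-1029) + (-343) + (-21) + (4) = -1389; answer -1389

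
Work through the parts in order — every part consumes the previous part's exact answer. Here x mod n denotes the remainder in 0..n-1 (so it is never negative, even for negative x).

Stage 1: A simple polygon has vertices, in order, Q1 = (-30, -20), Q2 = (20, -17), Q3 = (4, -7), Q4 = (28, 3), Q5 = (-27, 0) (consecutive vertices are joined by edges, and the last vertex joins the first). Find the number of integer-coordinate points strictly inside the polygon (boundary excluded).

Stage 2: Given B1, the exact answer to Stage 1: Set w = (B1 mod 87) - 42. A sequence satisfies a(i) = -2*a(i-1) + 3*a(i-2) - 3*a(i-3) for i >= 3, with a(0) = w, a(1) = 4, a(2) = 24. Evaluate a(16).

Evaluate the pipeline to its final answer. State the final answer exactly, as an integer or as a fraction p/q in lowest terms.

217333752

Stage 1: cross terms: (-30*-17 - 20*-20)=910, (20*-7 - 4*-17)=-72, (4*3 - 28*-7)=208, (28*0 - -27*3)=81, (-27*-20 - -30*0)=540; twice the area = |1667| = 1667; area = 1667/2; boundary points = 1 + 2 + 2 + 1 + 1 = 7; strictly interior points = area - boundary/2 + 1 = 831; answer 831
Stage 2: B1 = 831; w = 6; a(3) = -2*(24) + 3*(4) - 3*(6) = -54; iterating: a(3)=-54, a(4)=168, a(5)=-570, a(6)=1806, a(7)=-5826, a(8)=18780, a(9)=-60456, a(10)=194730, a(11)=-627168, a(12)=2019894, a(13)=-6505482, a(14)=20952150, a(15)=-67480428, a(16)=217333752; answer 217333752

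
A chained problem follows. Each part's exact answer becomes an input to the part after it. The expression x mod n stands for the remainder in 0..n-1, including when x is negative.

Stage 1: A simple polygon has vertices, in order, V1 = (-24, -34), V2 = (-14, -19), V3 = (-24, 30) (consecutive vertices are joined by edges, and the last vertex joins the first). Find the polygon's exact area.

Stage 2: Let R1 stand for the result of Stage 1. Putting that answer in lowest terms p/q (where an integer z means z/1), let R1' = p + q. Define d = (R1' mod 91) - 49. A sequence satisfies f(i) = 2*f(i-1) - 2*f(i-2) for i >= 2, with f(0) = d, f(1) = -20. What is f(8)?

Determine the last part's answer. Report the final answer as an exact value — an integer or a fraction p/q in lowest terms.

Stage 1: cross terms: (-24*-19 - -14*-34)=-20, (-14*30 - -24*-19)=-876, (-24*-34 - -24*30)=1536; twice the area = |640| = 640; area = 320; answer 320
Stage 2: R1 = 320; threaded value p + q = 321; d = -1; f(2) = 2*(-20) - 2*(-1) = -38; iterating: f(2)=-38, f(3)=-36, f(4)=4, f(5)=80, f(6)=152, f(7)=144, f(8)=-16; answer -16

-16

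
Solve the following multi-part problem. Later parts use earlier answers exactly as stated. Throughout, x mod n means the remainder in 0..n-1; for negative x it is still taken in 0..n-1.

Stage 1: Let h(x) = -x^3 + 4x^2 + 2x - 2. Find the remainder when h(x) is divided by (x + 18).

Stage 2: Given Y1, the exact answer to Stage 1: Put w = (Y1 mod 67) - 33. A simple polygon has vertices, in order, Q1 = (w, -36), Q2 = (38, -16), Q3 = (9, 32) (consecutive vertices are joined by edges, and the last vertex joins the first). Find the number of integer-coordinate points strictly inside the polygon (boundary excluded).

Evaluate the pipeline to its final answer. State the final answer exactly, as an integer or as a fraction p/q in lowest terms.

672

Stage 1: remainder = value at the root: -1*(-18)^3 + 4*(-18)^2 + 2*(-18)^1 - 2 = (5832) + (1296) + (-36) + (-2) = 7090; answer 7090
Stage 2: Y1 = 7090; w = 22; cross terms: (22*-16 - 38*-36)=1016, (38*32 - 9*-16)=1360, (9*-36 - 22*32)=-1028; twice the area = |1348| = 1348; area = 674; boundary points = 4 + 1 + 1 = 6; strictly interior points = area - boundary/2 + 1 = 672; answer 672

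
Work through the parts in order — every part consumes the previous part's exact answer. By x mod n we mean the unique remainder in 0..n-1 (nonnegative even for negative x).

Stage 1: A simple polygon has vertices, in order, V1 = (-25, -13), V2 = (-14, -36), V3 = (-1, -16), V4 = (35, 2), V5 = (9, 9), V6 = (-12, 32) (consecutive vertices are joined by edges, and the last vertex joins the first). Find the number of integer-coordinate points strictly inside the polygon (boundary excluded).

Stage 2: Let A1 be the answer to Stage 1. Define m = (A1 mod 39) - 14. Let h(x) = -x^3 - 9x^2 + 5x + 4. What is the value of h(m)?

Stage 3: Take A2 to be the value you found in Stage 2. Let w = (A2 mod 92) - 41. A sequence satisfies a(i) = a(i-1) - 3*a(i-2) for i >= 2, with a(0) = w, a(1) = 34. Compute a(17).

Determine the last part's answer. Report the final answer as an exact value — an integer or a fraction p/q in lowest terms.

Stage 1: cross terms: (-25*-36 - -14*-13)=718, (-14*-16 - -1*-36)=188, (-1*2 - 35*-16)=558, (35*9 - 9*2)=297, (9*32 - -12*9)=396, (-12*-13 - -25*32)=956; twice the area = |3113| = 3113; area = 3113/2; boundary points = 1 + 1 + 18 + 1 + 1 + 1 = 23; strictly interior points = area - boundary/2 + 1 = 1546; answer 1546
Stage 2: A1 = 1546; m = 11; -1*(11)^3 - 9*(11)^2 + 5*(11)^1 + 4 = (-1331) + (-1089) + (55) + (4) = -2361; answer -2361
Stage 3: A2 = -2361; w = -10; a(2) = 1*(34) - 3*(-10) = 64; iterating: a(2)=64, a(3)=-38, a(4)=-230, a(5)=-116, a(6)=574, a(7)=922, a(8)=-800, a(9)=-3566, a(10)=-1166, a(11)=9532, a(12)=13030, a(13)=-15566, a(14)=-54656, a(15)=-7958, a(16)=156010, a(17)=179884; answer 179884

179884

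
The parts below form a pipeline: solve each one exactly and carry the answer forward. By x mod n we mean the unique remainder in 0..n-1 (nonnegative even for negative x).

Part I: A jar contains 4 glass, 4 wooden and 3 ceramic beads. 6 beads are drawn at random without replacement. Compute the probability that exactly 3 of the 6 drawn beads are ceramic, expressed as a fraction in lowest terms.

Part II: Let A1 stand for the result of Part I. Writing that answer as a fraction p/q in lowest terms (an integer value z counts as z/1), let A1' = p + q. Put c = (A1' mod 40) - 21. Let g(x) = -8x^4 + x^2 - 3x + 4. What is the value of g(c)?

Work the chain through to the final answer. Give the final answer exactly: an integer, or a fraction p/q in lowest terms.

-524076

Part I: total draws C(11,6) = 462; favorable C(3,3)*C(8,3) = 56; P = 4/33; answer 4/33
Part II: A1 = 4/33; threaded value p + q = 37; c = 16; -8*(16)^4 + 1*(16)^2 - 3*(16)^1 + 4 = (-524288) + (256) + (-48) + (4) = -524076; answer -524076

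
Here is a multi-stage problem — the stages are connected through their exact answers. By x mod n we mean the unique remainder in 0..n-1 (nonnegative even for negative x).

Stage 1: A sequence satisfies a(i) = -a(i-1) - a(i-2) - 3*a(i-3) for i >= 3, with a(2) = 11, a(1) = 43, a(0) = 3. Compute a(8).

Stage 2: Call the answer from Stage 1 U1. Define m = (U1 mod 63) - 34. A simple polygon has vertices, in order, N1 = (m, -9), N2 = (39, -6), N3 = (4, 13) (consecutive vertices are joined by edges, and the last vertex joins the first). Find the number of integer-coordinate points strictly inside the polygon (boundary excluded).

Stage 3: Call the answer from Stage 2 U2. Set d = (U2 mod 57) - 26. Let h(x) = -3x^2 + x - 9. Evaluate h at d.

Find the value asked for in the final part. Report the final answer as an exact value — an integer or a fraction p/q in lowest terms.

-453

Stage 1: a(3) = -1*(11) - 1*(43) - 3*(3) = -63; iterating: a(3)=-63, a(4)=-77, a(5)=107, a(6)=159, a(7)=-35, a(8)=-445; answer -445
Stage 2: U1 = -445; m = 25; cross terms: (25*-6 - 39*-9)=201, (39*13 - 4*-6)=531, (4*-9 - 25*13)=-361; twice the area = |371| = 371; area = 371/2; boundary points = 1 + 1 + 1 = 3; strictly interior points = area - boundary/2 + 1 = 185; answer 185
Stage 3: U2 = 185; d = -12; -3*(-12)^2 + 1*(-12)^1 - 9 = (-432) + (-12) + (-9) = -453; answer -453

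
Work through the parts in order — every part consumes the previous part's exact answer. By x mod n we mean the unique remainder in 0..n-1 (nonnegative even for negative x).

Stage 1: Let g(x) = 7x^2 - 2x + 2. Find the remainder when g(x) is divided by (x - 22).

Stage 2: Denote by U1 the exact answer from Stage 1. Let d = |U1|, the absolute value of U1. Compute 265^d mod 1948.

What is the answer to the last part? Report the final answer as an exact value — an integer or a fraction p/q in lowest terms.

481

Stage 1: remainder = value at the root: 7*(22)^2 - 2*(22)^1 + 2 = (3388) + (-44) + (2) = 3346; answer 3346
Stage 2: U1 = 3346; d = 3346; squarings mod 1948: 265^1=265, 265^2=97, 265^4=1617, 265^8=473, 265^16=1657, 265^32=917, 265^64=1301, 265^128=1737, 265^256=1665, 265^512=221, 265^1024=141, 265^2048=401; 265^3346 = 265^2 * 265^16 * 265^256 * 265^1024 * 265^2048 = 481 (mod 1948); answer 481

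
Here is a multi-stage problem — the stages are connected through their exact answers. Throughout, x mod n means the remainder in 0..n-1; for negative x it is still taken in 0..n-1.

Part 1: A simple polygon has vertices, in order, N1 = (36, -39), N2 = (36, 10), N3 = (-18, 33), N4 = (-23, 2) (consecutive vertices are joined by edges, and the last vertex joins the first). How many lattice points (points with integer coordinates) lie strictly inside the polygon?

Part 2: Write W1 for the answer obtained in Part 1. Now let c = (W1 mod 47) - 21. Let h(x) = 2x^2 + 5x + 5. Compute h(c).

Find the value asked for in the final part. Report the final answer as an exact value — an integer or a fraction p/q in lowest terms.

Part 1: cross terms: (36*10 - 36*-39)=1764, (36*33 - -18*10)=1368, (-18*2 - -23*33)=723, (-23*-39 - 36*2)=825; twice the area = |4680| = 4680; area = 2340; boundary points = 49 + 1 + 1 + 1 = 52; strictly interior points = area - boundary/2 + 1 = 2315; answer 2315
Part 2: W1 = 2315; c = -9; 2*(-9)^2 + 5*(-9)^1 + 5 = (162) + (-45) + (5) = 122; answer 122

122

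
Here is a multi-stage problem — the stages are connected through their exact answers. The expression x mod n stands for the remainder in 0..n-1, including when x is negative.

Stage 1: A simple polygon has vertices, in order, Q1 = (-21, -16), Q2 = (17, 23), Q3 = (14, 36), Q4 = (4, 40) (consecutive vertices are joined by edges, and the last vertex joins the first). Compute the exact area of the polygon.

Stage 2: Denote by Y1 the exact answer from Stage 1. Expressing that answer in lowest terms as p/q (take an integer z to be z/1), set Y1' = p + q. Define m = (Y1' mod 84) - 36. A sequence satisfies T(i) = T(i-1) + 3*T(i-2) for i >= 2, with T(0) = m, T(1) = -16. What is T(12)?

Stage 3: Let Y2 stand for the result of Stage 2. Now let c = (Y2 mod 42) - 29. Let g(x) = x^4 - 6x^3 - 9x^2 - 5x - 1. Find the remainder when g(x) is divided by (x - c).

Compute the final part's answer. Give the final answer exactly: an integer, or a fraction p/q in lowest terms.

2297

Stage 1: cross terms: (-21*23 - 17*-16)=-211, (17*36 - 14*23)=290, (14*40 - 4*36)=416, (4*-16 - -21*40)=776; twice the area = |1271| = 1271; area = 1271/2; answer 1271/2
Stage 2: Y1 = 1271/2; threaded value p + q = 1273; m = -23; T(2) = 1*(-16) + 3*(-23) = -85; iterating: T(2)=-85, T(3)=-133, T(4)=-388, T(5)=-787, T(6)=-1951, T(7)=-4312, T(8)=-10165, T(9)=-23101, T(10)=-53596, T(11)=-122899, T(12)=-283687; answer -283687
Stage 3: Y2 = -283687; c = -6; remainder = value at the root: 1*(-6)^4 - 6*(-6)^3 - 9*(-6)^2 - 5*(-6)^1 - 1 = (1296) + (1296) + (-324) + (30) + (-1) = 2297; answer 2297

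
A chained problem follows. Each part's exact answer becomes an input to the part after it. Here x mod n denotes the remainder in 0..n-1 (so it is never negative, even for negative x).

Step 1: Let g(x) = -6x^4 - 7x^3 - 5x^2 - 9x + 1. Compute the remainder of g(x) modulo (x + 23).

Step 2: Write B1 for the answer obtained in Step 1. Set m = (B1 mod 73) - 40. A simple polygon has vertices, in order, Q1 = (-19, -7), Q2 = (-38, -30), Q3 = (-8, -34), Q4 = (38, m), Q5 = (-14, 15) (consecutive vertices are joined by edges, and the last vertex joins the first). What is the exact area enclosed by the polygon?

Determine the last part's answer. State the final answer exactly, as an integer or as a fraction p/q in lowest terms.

Step 1: remainder = value at the root: -6*(-23)^4 - 7*(-23)^3 - 5*(-23)^2 - 9*(-23)^1 + 1 = (-1679046) + (85169) + (-2645) + (207) + (1) = -1596314; answer -1596314
Step 2: B1 = -1596314; m = 10; cross terms: (-19*-30 - -38*-7)=304, (-38*-34 - -8*-30)=1052, (-8*10 - 38*-34)=1212, (38*15 - -14*10)=710, (-14*-7 - -19*15)=383; twice the area = |3661| = 3661; area = 3661/2; answer 3661/2

3661/2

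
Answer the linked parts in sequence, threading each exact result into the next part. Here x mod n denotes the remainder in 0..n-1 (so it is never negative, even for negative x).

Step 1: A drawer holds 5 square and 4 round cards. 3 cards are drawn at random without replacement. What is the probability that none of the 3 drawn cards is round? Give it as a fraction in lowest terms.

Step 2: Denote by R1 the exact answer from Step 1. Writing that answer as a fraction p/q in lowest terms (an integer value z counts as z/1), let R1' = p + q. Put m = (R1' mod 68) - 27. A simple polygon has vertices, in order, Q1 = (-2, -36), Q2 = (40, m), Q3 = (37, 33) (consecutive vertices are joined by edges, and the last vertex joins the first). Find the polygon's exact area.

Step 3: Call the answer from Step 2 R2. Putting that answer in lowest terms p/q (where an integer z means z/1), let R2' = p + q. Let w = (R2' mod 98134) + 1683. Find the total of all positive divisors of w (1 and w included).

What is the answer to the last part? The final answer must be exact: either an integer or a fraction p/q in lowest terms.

2212

Step 1: total draws C(9,3) = 84; favorable C(5,3) = 10; P = 5/42; answer 5/42
Step 2: R1 = 5/42; threaded value p + q = 47; m = 20; cross terms: (-2*20 - 40*-36)=1400, (40*33 - 37*20)=580, (37*-36 - -2*33)=-1266; twice the area = |714| = 714; area = 357; answer 357
Step 3: R2 = 357; threaded value p + q = 358; w = 2041; 2041 = 13 * 157; sigma = (1 + 13) * (1 + 157) = 14 * 158 = 2212; answer 2212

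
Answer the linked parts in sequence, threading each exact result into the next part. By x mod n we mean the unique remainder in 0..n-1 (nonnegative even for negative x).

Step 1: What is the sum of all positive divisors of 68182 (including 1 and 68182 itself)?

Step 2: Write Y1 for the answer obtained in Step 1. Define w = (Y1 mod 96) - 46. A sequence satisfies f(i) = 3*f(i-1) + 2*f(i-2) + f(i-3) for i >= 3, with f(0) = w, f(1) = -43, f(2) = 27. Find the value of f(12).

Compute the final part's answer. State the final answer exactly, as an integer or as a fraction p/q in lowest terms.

-1995733

Step 1: 68182 = 2 * 73 * 467; sigma = (1 + 2) * (1 + 73) * (1 + 467) = 3 * 74 * 468 = 103896; answer 103896
Step 2: Y1 = 103896; w = -22; f(3) = 3*(27) + 2*(-43) + 1*(-22) = -27; iterating: f(3)=-27, f(4)=-70, f(5)=-237, f(6)=-878, f(7)=-3178, f(8)=-11527, f(9)=-41815, f(10)=-151677, f(11)=-550188, f(12)=-1995733; answer -1995733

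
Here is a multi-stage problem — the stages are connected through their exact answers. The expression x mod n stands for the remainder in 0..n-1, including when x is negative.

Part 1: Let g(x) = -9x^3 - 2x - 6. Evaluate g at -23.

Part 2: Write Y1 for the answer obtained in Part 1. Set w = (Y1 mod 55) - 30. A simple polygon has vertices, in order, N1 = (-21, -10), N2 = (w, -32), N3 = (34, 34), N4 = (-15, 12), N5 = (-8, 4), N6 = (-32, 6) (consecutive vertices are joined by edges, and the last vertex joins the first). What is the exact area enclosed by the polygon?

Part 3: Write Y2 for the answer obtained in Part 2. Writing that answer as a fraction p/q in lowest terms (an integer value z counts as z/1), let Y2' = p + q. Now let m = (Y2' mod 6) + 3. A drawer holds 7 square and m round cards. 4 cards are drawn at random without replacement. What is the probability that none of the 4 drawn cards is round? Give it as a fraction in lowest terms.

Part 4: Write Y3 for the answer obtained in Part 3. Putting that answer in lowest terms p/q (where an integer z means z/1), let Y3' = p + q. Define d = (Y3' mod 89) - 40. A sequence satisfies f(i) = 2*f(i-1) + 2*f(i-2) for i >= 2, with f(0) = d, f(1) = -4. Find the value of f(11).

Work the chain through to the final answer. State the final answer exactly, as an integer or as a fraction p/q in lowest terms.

Part 1: -9*(-23)^3 - 2*(-23)^1 - 6 = (109503) + (46) + (-6) = 109543; answer 109543
Part 2: Y1 = 109543; w = 8; cross terms: (-21*-32 - 8*-10)=752, (8*34 - 34*-32)=1360, (34*12 - -15*34)=918, (-15*4 - -8*12)=36, (-8*6 - -32*4)=80, (-32*-10 - -21*6)=446; twice the area = |3592| = 3592; area = 1796; answer 1796
Part 3: Y2 = 1796; threaded value p + q = 1797; m = 6; total draws C(13,4) = 715; favorable C(7,4) = 35; P = 7/143; answer 7/143
Part 4: Y3 = 7/143; threaded value p + q = 150; d = 21; f(2) = 2*(-4) + 2*(21) = 34; iterating: f(2)=34, f(3)=60, f(4)=188, f(5)=496, f(6)=1368, f(7)=3728, f(8)=10192, f(9)=27840, f(10)=76064, f(11)=207808; answer 207808

207808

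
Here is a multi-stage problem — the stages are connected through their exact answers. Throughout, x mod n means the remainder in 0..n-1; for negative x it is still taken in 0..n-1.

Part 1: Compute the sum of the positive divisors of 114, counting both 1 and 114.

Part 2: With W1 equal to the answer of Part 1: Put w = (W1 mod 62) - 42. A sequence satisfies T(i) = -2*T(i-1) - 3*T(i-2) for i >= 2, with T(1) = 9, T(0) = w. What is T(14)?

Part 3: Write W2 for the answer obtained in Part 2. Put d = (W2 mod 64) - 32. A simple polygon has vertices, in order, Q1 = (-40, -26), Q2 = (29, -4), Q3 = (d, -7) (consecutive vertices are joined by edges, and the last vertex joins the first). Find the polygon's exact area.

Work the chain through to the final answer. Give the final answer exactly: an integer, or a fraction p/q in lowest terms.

Part 1: 114 = 2 * 3 * 19; sigma = (1 + 2) * (1 + 3) * (1 + 19) = 3 * 4 * 20 = 240; answer 240
Part 2: W1 = 240; w = 12; T(2) = -2*(9) - 3*(12) = -54; iterating: T(2)=-54, T(3)=81, T(4)=0, T(5)=-243, T(6)=486, T(7)=-243, T(8)=-972, T(9)=2673, T(10)=-2430, T(11)=-3159, T(12)=13608, T(13)=-17739, T(14)=-5346; answer -5346
Part 3: W2 = -5346; d = -2; cross terms: (-40*-4 - 29*-26)=914, (29*-7 - -2*-4)=-211, (-2*-26 - -40*-7)=-228; twice the area = |475| = 475; area = 475/2; answer 475/2

475/2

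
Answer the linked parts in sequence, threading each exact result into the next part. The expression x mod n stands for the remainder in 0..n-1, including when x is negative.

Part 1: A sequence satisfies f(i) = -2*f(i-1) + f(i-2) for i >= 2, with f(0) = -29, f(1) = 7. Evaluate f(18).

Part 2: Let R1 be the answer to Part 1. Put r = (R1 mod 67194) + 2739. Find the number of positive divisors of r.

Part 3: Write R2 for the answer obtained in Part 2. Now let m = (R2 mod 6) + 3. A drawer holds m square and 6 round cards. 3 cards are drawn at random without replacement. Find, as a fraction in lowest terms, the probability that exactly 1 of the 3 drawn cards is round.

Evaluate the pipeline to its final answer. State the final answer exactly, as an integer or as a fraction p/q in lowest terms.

63/143

Part 1: f(2) = -2*(7) + 1*(-29) = -43; iterating: f(2)=-43, f(3)=93, f(4)=-229, f(5)=551, f(6)=-1331, f(7)=3213, f(8)=-7757, f(9)=18727, f(10)=-45211, f(11)=109149, f(12)=-263509, f(13)=636167, f(14)=-1535843, f(15)=3707853, f(16)=-8951549, f(17)=21610951, f(18)=-52173451; answer -52173451
Part 2: R1 = -52173451; r = 39026; 39026 = 2 * 13 * 19 * 79; number of divisors = (1+1) * (1+1) * (1+1) * (1+1) = 16; answer 16
Part 3: R2 = 16; m = 7; total draws C(13,3) = 286; favorable C(6,1)*C(7,2) = 126; P = 63/143; answer 63/143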